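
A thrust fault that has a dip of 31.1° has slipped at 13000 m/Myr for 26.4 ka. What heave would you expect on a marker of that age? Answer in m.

294 m

dip-slip = rate × time = 13000 m/Myr × 26.4 ka = 343.2 m
heave = dip-slip × cos(dip) = 343.2 × cos(31.1°) = 294 m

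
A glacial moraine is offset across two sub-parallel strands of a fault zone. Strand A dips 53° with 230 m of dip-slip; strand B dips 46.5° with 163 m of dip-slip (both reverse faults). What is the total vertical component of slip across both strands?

throw_A = 230 × sin(53°) = 183.7 m
throw_B = 163 × sin(46.5°) = 118.2 m
total = 183.7 + 118.2 = 302 m

302 m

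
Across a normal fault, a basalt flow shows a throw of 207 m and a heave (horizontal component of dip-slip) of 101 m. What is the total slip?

230 m

net slip = √(throw² + heave²) = √(207² + 101²) = 230 m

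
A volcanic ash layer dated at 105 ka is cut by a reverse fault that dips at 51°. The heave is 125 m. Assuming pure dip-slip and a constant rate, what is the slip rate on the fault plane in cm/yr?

0.189 cm/yr

dip-slip = heave / cos(dip) = 125 m / cos(51°) = 198.6 m
rate = 198.6 m / 105 ka = 0.00189 m/yr = 0.189 cm/yr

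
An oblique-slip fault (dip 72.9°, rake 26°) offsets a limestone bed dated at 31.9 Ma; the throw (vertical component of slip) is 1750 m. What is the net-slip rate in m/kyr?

0.131 m/kyr

dip-slip = throw / sin(dip) = 1750 / sin(72.9°) = 1831 m
net slip = dip-slip / sin(rake) = 1831 / sin(26°) = 4177 m
rate = 4177 m / 31.9 Ma = 0.000131 m/yr = 0.131 m/kyr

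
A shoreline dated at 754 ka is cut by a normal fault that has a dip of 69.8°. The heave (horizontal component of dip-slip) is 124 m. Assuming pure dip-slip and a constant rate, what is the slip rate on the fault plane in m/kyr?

0.476 m/kyr

dip-slip = heave / cos(dip) = 124 m / cos(69.8°) = 359.1 m
rate = 359.1 m / 754 ka = 0.000476 m/yr = 0.476 m/kyr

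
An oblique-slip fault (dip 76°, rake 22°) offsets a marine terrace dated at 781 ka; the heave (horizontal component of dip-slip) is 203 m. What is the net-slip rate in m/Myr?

dip-slip = heave / cos(dip) = 203 / cos(76°) = 839.1 m
net slip = dip-slip / sin(rake) = 839.1 / sin(22°) = 2240 m
rate = 2240 m / 781 ka = 0.00287 m/yr = 2870 m/Myr

2870 m/Myr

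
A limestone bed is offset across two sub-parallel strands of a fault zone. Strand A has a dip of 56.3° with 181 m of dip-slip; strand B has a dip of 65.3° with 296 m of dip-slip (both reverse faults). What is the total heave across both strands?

heave_A = 181 × cos(56.3°) = 100.4 m
heave_B = 296 × cos(65.3°) = 123.7 m
total = 100.4 + 123.7 = 224 m

224 m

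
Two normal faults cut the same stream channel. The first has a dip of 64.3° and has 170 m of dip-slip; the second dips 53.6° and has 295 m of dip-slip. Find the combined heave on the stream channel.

249 m

heave_A = 170 × cos(64.3°) = 73.72 m
heave_B = 295 × cos(53.6°) = 175.1 m
total = 73.72 + 175.1 = 249 m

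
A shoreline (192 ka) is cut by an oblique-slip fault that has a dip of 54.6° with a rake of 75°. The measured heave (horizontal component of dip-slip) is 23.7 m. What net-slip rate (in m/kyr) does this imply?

0.221 m/kyr

dip-slip = heave / cos(dip) = 23.7 / cos(54.6°) = 40.91 m
net slip = dip-slip / sin(rake) = 40.91 / sin(75°) = 42.36 m
rate = 42.36 m / 192 ka = 0.000221 m/yr = 0.221 m/kyr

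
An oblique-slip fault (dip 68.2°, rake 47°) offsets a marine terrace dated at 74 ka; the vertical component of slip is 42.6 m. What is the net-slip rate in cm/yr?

0.0848 cm/yr

dip-slip = throw / sin(dip) = 42.6 / sin(68.2°) = 45.88 m
net slip = dip-slip / sin(rake) = 45.88 / sin(47°) = 62.73 m
rate = 62.73 m / 74 ka = 0.000848 m/yr = 0.0848 cm/yr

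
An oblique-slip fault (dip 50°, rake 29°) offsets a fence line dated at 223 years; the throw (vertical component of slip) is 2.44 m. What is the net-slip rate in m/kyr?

29.5 m/kyr

dip-slip = throw / sin(dip) = 2.44 / sin(50°) = 3.185 m
net slip = dip-slip / sin(rake) = 3.185 / sin(29°) = 6.570 m
rate = 6.570 m / 223 years = 0.0295 m/yr = 29.5 m/kyr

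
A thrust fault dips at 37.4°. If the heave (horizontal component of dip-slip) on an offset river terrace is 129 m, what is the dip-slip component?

162 m

dip-slip = heave / cos(dip) = 129 / cos(37.4°) = 162 m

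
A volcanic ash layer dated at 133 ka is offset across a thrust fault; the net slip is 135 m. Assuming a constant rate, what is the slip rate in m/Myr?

1020 m/Myr

rate = 135 m / 133 ka = 0.00102 m/yr = 1020 m/Myr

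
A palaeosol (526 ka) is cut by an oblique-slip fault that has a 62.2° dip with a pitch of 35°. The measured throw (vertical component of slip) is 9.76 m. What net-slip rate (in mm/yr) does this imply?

dip-slip = throw / sin(dip) = 9.76 / sin(62.2°) = 11.03 m
net slip = dip-slip / sin(rake) = 11.03 / sin(35°) = 19.24 m
rate = 19.24 m / 526 ka = 0.0000366 m/yr = 0.0366 mm/yr

0.0366 mm/yr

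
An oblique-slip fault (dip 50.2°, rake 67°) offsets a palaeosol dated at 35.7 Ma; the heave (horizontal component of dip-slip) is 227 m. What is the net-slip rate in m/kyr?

dip-slip = heave / cos(dip) = 227 / cos(50.2°) = 354.6 m
net slip = dip-slip / sin(rake) = 354.6 / sin(67°) = 385.3 m
rate = 385.3 m / 35.7 Ma = 0.0000108 m/yr = 0.0108 m/kyr

0.0108 m/kyr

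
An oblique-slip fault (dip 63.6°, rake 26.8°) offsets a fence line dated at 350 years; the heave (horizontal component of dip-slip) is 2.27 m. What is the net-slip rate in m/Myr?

dip-slip = heave / cos(dip) = 2.27 / cos(63.6°) = 5.105 m
net slip = dip-slip / sin(rake) = 5.105 / sin(26.8°) = 11.32 m
rate = 11.32 m / 350 years = 0.0324 m/yr = 32400 m/Myr

32400 m/Myr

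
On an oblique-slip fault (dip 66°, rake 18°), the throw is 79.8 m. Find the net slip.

dip-slip = throw / sin(dip) = 79.8 / sin(66°) = 87.35 m
net slip = dip-slip / sin(rake) = 87.35 / sin(18°) = 283 m

283 m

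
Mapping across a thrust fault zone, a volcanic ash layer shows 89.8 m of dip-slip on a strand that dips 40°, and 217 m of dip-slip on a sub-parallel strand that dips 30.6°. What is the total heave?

256 m

heave_A = 89.8 × cos(40°) = 68.79 m
heave_B = 217 × cos(30.6°) = 186.8 m
total = 68.79 + 186.8 = 256 m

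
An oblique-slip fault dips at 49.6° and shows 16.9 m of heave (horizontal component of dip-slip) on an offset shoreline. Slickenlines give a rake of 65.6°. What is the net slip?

28.6 m

dip-slip = heave / cos(dip) = 16.9 / cos(49.6°) = 26.08 m
net slip = dip-slip / sin(rake) = 26.08 / sin(65.6°) = 28.6 m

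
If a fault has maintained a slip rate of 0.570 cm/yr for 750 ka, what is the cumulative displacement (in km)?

slip = rate × time = 0.570 cm/yr × 750 ka = 4270 m = 4.27 km

4.27 km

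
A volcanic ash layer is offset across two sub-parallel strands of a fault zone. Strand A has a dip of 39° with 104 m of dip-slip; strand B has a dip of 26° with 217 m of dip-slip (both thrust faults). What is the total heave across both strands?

276 m

heave_A = 104 × cos(39°) = 80.82 m
heave_B = 217 × cos(26°) = 195 m
total = 80.82 + 195 = 276 m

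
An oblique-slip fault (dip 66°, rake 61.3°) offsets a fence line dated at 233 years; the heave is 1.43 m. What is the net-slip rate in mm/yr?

dip-slip = heave / cos(dip) = 1.43 / cos(66°) = 3.516 m
net slip = dip-slip / sin(rake) = 3.516 / sin(61.3°) = 4.008 m
rate = 4.008 m / 233 years = 0.0172 m/yr = 17.2 mm/yr

17.2 mm/yr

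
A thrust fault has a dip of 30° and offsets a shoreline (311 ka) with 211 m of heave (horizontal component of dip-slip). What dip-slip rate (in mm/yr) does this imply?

0.783 mm/yr

dip-slip = heave / cos(dip) = 211 m / cos(30°) = 243.6 m
rate = 243.6 m / 311 ka = 0.000783 m/yr = 0.783 mm/yr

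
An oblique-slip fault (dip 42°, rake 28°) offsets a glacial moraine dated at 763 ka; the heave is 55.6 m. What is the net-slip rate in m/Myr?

dip-slip = heave / cos(dip) = 55.6 / cos(42°) = 74.82 m
net slip = dip-slip / sin(rake) = 74.82 / sin(28°) = 159.4 m
rate = 159.4 m / 763 ka = 0.000209 m/yr = 209 m/Myr

209 m/Myr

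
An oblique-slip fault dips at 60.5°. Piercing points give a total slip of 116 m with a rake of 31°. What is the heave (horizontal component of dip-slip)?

29.4 m

dip-slip = net slip × sin(rake) = 116 m × sin(31°) = 59.74 m
heave = dip-slip × cos(dip) = 59.74 × cos(60.5°) = 29.4 m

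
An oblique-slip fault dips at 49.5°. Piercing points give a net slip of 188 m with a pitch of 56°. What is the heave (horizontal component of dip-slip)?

101 m

dip-slip = net slip × sin(rake) = 188 m × sin(56°) = 155.9 m
heave = dip-slip × cos(dip) = 155.9 × cos(49.5°) = 101 m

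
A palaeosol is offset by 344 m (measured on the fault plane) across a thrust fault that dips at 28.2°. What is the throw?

throw = dip-slip × sin(dip) = 344 m × sin(28.2°) = 163 m

163 m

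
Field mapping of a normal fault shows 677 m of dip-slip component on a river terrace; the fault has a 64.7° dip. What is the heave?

289 m

heave = dip-slip × cos(dip) = 677 m × cos(64.7°) = 289 m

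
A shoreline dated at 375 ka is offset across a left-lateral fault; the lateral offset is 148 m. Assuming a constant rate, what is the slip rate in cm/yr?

rate = 148 m / 375 ka = 0.000395 m/yr = 0.0395 cm/yr

0.0395 cm/yr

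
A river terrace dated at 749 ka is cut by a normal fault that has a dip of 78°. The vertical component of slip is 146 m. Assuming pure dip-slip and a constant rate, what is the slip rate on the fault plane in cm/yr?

0.0199 cm/yr

dip-slip = throw / sin(dip) = 146 m / sin(78°) = 149.3 m
rate = 149.3 m / 749 ka = 0.000199 m/yr = 0.0199 cm/yr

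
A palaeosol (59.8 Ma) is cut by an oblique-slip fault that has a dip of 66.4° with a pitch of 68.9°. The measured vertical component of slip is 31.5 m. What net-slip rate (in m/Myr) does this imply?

0.616 m/Myr

dip-slip = throw / sin(dip) = 31.5 / sin(66.4°) = 34.38 m
net slip = dip-slip / sin(rake) = 34.38 / sin(68.9°) = 36.85 m
rate = 36.85 m / 59.8 Ma = 0.000000616 m/yr = 0.616 m/Myr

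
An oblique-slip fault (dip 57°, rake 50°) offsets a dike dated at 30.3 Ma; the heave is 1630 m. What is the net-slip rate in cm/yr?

0.0129 cm/yr

dip-slip = heave / cos(dip) = 1630 / cos(57°) = 2993 m
net slip = dip-slip / sin(rake) = 2993 / sin(50°) = 3907 m
rate = 3907 m / 30.3 Ma = 0.000129 m/yr = 0.0129 cm/yr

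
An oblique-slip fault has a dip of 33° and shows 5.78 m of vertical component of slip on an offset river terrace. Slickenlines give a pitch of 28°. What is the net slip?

22.6 m

dip-slip = throw / sin(dip) = 5.78 / sin(33°) = 10.61 m
net slip = dip-slip / sin(rake) = 10.61 / sin(28°) = 22.6 m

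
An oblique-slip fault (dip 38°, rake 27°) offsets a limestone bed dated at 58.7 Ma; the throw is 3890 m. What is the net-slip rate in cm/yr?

0.0237 cm/yr

dip-slip = throw / sin(dip) = 3890 / sin(38°) = 6318 m
net slip = dip-slip / sin(rake) = 6318 / sin(27°) = 13920 m
rate = 13920 m / 58.7 Ma = 0.000237 m/yr = 0.0237 cm/yr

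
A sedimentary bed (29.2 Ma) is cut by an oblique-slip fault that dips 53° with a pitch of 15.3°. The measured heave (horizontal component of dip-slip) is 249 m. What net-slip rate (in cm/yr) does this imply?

0.00537 cm/yr

dip-slip = heave / cos(dip) = 249 / cos(53°) = 413.7 m
net slip = dip-slip / sin(rake) = 413.7 / sin(15.3°) = 1568 m
rate = 1568 m / 29.2 Ma = 0.0000537 m/yr = 0.00537 cm/yr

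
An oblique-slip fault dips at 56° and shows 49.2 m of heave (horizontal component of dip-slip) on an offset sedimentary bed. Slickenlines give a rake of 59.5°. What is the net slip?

102 m

dip-slip = heave / cos(dip) = 49.2 / cos(56°) = 87.98 m
net slip = dip-slip / sin(rake) = 87.98 / sin(59.5°) = 102 m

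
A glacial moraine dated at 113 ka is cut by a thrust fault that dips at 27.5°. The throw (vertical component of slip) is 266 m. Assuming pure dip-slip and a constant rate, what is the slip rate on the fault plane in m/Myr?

dip-slip = throw / sin(dip) = 266 m / sin(27.5°) = 576.1 m
rate = 576.1 m / 113 ka = 0.00510 m/yr = 5100 m/Myr

5100 m/Myr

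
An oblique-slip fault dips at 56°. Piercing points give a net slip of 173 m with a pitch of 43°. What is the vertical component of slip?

dip-slip = net slip × sin(rake) = 173 m × sin(43°) = 118 m
throw = dip-slip × sin(dip) = 118 × sin(56°) = 97.8 m

97.8 m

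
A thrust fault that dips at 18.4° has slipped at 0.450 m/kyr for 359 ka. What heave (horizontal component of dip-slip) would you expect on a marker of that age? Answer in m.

153 m

dip-slip = rate × time = 0.450 m/kyr × 359 ka = 161.5 m
heave = dip-slip × cos(dip) = 161.5 × cos(18.4°) = 153 m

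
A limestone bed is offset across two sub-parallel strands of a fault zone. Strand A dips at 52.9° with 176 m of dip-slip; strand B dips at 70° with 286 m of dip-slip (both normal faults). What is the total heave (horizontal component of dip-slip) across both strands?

204 m

heave_A = 176 × cos(52.9°) = 106.2 m
heave_B = 286 × cos(70°) = 97.82 m
total = 106.2 + 97.82 = 204 m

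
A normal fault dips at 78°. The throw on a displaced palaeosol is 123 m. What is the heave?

26.1 m

heave = throw / tan(dip) = 123 / tan(78°) = 26.1 m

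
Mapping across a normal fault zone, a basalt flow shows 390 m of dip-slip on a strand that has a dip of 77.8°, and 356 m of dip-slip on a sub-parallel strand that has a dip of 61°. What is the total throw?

693 m

throw_A = 390 × sin(77.8°) = 381.2 m
throw_B = 356 × sin(61°) = 311.4 m
total = 381.2 + 311.4 = 693 m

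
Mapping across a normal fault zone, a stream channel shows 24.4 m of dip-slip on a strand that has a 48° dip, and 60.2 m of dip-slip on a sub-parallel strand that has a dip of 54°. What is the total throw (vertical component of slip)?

66.8 m

throw_A = 24.4 × sin(48°) = 18.13 m
throw_B = 60.2 × sin(54°) = 48.70 m
total = 18.13 + 48.70 = 66.8 m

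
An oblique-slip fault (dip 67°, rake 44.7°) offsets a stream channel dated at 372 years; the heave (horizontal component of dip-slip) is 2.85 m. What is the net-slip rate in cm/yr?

dip-slip = heave / cos(dip) = 2.85 / cos(67°) = 7.294 m
net slip = dip-slip / sin(rake) = 7.294 / sin(44.7°) = 10.37 m
rate = 10.37 m / 372 years = 0.0279 m/yr = 2.79 cm/yr

2.79 cm/yr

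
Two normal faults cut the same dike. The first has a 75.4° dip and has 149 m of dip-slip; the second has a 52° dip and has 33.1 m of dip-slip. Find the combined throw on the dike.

throw_A = 149 × sin(75.4°) = 144.2 m
throw_B = 33.1 × sin(52°) = 26.08 m
total = 144.2 + 26.08 = 170 m

170 m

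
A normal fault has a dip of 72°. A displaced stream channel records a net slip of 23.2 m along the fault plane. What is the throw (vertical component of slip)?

throw = dip-slip × sin(dip) = 23.2 m × sin(72°) = 22.1 m

22.1 m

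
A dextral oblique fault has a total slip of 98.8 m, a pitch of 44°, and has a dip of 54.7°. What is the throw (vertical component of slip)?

dip-slip = net slip × sin(rake) = 98.8 m × sin(44°) = 68.63 m
throw = dip-slip × sin(dip) = 68.63 × sin(54.7°) = 56 m

56 m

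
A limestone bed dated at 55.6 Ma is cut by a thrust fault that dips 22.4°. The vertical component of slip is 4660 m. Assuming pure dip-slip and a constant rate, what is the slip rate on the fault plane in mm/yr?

0.220 mm/yr

dip-slip = throw / sin(dip) = 4660 m / sin(22.4°) = 12230 m
rate = 12230 m / 55.6 Ma = 0.000220 m/yr = 0.220 mm/yr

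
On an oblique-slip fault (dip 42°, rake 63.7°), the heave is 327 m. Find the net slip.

dip-slip = heave / cos(dip) = 327 / cos(42°) = 440 m
net slip = dip-slip / sin(rake) = 440 / sin(63.7°) = 491 m

491 m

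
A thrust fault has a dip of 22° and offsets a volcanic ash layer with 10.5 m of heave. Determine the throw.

4.24 m

throw = heave × tan(dip) = 10.5 × tan(22°) = 4.24 m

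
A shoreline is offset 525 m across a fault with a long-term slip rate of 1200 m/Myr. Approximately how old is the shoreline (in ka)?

age = offset / rate = 525 m / (1200 m/Myr) = 438000 yr = 438 ka

438 ka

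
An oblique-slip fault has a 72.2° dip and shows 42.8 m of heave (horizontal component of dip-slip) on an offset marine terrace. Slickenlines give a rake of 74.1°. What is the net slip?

146 m

dip-slip = heave / cos(dip) = 42.8 / cos(72.2°) = 140 m
net slip = dip-slip / sin(rake) = 140 / sin(74.1°) = 146 m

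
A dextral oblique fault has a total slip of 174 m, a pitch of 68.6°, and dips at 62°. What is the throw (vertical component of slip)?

143 m

dip-slip = net slip × sin(rake) = 174 m × sin(68.6°) = 162 m
throw = dip-slip × sin(dip) = 162 × sin(62°) = 143 m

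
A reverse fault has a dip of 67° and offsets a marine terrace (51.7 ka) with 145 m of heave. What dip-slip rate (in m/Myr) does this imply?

dip-slip = heave / cos(dip) = 145 m / cos(67°) = 371.1 m
rate = 371.1 m / 51.7 ka = 0.00718 m/yr = 7180 m/Myr

7180 m/Myr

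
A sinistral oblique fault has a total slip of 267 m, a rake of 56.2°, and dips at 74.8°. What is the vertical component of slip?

dip-slip = net slip × sin(rake) = 267 m × sin(56.2°) = 221.9 m
throw = dip-slip × sin(dip) = 221.9 × sin(74.8°) = 214 m

214 m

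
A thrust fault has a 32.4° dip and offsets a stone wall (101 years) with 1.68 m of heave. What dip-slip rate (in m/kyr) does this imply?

19.7 m/kyr

dip-slip = heave / cos(dip) = 1.68 m / cos(32.4°) = 1.990 m
rate = 1.990 m / 101 years = 0.0197 m/yr = 19.7 m/kyr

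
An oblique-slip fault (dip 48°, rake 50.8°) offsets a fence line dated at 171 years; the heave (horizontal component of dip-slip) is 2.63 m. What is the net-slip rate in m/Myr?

dip-slip = heave / cos(dip) = 2.63 / cos(48°) = 3.930 m
net slip = dip-slip / sin(rake) = 3.930 / sin(50.8°) = 5.072 m
rate = 5.072 m / 171 years = 0.0297 m/yr = 29700 m/Myr

29700 m/Myr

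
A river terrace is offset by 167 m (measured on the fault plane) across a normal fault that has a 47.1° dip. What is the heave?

heave = dip-slip × cos(dip) = 167 m × cos(47.1°) = 114 m

114 m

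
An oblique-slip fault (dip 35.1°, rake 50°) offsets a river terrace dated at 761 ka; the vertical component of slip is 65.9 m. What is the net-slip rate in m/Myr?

dip-slip = throw / sin(dip) = 65.9 / sin(35.1°) = 114.6 m
net slip = dip-slip / sin(rake) = 114.6 / sin(50°) = 149.6 m
rate = 149.6 m / 761 ka = 0.000197 m/yr = 197 m/Myr

197 m/Myr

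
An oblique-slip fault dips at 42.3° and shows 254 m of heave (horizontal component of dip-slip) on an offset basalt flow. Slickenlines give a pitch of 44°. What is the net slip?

494 m

dip-slip = heave / cos(dip) = 254 / cos(42.3°) = 343.4 m
net slip = dip-slip / sin(rake) = 343.4 / sin(44°) = 494 m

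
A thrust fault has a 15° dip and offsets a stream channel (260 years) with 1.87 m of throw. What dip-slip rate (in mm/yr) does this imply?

27.8 mm/yr

dip-slip = throw / sin(dip) = 1.87 m / sin(15°) = 7.225 m
rate = 7.225 m / 260 years = 0.0278 m/yr = 27.8 mm/yr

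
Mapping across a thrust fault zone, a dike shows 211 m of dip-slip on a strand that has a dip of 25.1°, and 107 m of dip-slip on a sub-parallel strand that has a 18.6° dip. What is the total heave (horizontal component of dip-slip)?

heave_A = 211 × cos(25.1°) = 191.1 m
heave_B = 107 × cos(18.6°) = 101.4 m
total = 191.1 + 101.4 = 292 m

292 m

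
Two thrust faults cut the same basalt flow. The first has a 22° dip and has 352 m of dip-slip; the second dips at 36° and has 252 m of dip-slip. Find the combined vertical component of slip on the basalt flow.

throw_A = 352 × sin(22°) = 131.9 m
throw_B = 252 × sin(36°) = 148.1 m
total = 131.9 + 148.1 = 280 m

280 m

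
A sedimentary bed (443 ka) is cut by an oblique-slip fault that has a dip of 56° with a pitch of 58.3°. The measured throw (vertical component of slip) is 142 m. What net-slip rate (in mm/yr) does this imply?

0.454 mm/yr

dip-slip = throw / sin(dip) = 142 / sin(56°) = 171.3 m
net slip = dip-slip / sin(rake) = 171.3 / sin(58.3°) = 201.3 m
rate = 201.3 m / 443 ka = 0.000454 m/yr = 0.454 mm/yr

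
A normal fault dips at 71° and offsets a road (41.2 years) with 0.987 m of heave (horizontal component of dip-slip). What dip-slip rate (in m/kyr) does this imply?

73.6 m/kyr

dip-slip = heave / cos(dip) = 0.987 m / cos(71°) = 3.032 m
rate = 3.032 m / 41.2 years = 0.0736 m/yr = 73.6 m/kyr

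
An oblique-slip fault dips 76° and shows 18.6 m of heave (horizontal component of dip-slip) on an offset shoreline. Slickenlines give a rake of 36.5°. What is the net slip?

129 m

dip-slip = heave / cos(dip) = 18.6 / cos(76°) = 76.88 m
net slip = dip-slip / sin(rake) = 76.88 / sin(36.5°) = 129 m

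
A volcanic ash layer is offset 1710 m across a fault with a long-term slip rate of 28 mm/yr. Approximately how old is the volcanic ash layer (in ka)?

age = offset / rate = 1710 m / (28 mm/yr) = 61100 yr = 61.1 ka

61.1 ka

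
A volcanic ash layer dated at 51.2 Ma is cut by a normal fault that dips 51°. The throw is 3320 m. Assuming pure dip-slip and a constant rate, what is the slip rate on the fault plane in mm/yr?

0.0834 mm/yr

dip-slip = throw / sin(dip) = 3320 m / sin(51°) = 4272 m
rate = 4272 m / 51.2 Ma = 0.0000834 m/yr = 0.0834 mm/yr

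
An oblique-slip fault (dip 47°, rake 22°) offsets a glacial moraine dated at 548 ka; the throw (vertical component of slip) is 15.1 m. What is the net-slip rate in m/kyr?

0.101 m/kyr

dip-slip = throw / sin(dip) = 15.1 / sin(47°) = 20.65 m
net slip = dip-slip / sin(rake) = 20.65 / sin(22°) = 55.12 m
rate = 55.12 m / 548 ka = 0.000101 m/yr = 0.101 m/kyr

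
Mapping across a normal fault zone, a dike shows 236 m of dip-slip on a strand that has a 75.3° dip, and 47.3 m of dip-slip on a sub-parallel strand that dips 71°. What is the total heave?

75.3 m

heave_A = 236 × cos(75.3°) = 59.89 m
heave_B = 47.3 × cos(71°) = 15.40 m
total = 59.89 + 15.40 = 75.3 m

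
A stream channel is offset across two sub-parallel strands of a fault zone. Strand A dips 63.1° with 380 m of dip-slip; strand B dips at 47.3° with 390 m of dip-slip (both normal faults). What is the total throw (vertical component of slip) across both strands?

625 m

throw_A = 380 × sin(63.1°) = 338.9 m
throw_B = 390 × sin(47.3°) = 286.6 m
total = 338.9 + 286.6 = 625 m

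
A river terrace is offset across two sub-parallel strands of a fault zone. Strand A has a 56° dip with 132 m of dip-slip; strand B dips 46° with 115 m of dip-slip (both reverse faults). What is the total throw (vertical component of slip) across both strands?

192 m

throw_A = 132 × sin(56°) = 109.4 m
throw_B = 115 × sin(46°) = 82.72 m
total = 109.4 + 82.72 = 192 m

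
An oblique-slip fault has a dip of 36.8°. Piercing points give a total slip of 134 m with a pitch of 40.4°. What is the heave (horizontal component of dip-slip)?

69.5 m

dip-slip = net slip × sin(rake) = 134 m × sin(40.4°) = 86.85 m
heave = dip-slip × cos(dip) = 86.85 × cos(36.8°) = 69.5 m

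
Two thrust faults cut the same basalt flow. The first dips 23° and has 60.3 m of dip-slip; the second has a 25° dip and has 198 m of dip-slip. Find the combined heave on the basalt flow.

heave_A = 60.3 × cos(23°) = 55.51 m
heave_B = 198 × cos(25°) = 179.4 m
total = 55.51 + 179.4 = 235 m

235 m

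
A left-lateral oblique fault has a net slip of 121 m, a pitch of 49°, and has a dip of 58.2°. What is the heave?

dip-slip = net slip × sin(rake) = 121 m × sin(49°) = 91.32 m
heave = dip-slip × cos(dip) = 91.32 × cos(58.2°) = 48.1 m

48.1 m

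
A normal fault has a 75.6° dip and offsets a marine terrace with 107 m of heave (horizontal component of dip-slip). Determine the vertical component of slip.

417 m

throw = heave × tan(dip) = 107 × tan(75.6°) = 417 m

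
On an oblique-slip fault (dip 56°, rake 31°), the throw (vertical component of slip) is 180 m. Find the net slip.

422 m

dip-slip = throw / sin(dip) = 180 / sin(56°) = 217.1 m
net slip = dip-slip / sin(rake) = 217.1 / sin(31°) = 422 m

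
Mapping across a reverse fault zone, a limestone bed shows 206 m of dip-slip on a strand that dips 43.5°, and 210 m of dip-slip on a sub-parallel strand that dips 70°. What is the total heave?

heave_A = 206 × cos(43.5°) = 149.4 m
heave_B = 210 × cos(70°) = 71.82 m
total = 149.4 + 71.82 = 221 m

221 m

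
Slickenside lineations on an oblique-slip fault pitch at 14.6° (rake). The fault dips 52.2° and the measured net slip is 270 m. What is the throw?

dip-slip = net slip × sin(rake) = 270 m × sin(14.6°) = 68.06 m
throw = dip-slip × sin(dip) = 68.06 × sin(52.2°) = 53.8 m

53.8 m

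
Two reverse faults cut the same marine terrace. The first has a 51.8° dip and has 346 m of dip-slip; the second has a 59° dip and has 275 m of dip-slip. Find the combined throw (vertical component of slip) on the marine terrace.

508 m

throw_A = 346 × sin(51.8°) = 271.9 m
throw_B = 275 × sin(59°) = 235.7 m
total = 271.9 + 235.7 = 508 m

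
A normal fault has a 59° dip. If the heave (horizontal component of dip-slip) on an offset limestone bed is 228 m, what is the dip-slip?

dip-slip = heave / cos(dip) = 228 / cos(59°) = 443 m

443 m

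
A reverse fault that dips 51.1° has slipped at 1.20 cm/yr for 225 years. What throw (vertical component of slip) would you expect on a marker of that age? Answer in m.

2.10 m

dip-slip = rate × time = 1.20 cm/yr × 225 years = 2.700 m
throw = dip-slip × sin(dip) = 2.700 × sin(51.1°) = 2.10 m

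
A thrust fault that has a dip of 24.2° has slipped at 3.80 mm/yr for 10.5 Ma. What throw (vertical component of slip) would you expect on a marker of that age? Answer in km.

dip-slip = rate × time = 3.80 mm/yr × 10.5 Ma = 39900 m
throw = dip-slip × sin(dip) = 39900 × sin(24.2°) = 16400 m = 16.4 km

16.4 km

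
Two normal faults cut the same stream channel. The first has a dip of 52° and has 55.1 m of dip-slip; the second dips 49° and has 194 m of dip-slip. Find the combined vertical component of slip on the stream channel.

190 m

throw_A = 55.1 × sin(52°) = 43.42 m
throw_B = 194 × sin(49°) = 146.4 m
total = 43.42 + 146.4 = 190 m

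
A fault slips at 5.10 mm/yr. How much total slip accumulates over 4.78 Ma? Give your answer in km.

24.4 km

slip = rate × time = 5.10 mm/yr × 4.78 Ma = 24400 m = 24.4 km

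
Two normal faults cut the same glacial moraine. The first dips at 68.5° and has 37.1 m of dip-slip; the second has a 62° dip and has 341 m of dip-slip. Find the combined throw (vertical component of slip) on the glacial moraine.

336 m

throw_A = 37.1 × sin(68.5°) = 34.52 m
throw_B = 341 × sin(62°) = 301.1 m
total = 34.52 + 301.1 = 336 m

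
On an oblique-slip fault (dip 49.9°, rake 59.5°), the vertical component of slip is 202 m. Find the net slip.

dip-slip = throw / sin(dip) = 202 / sin(49.9°) = 264.1 m
net slip = dip-slip / sin(rake) = 264.1 / sin(59.5°) = 306 m

306 m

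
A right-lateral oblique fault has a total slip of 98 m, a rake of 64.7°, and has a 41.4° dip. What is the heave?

dip-slip = net slip × sin(rake) = 98 m × sin(64.7°) = 88.60 m
heave = dip-slip × cos(dip) = 88.60 × cos(41.4°) = 66.5 m

66.5 m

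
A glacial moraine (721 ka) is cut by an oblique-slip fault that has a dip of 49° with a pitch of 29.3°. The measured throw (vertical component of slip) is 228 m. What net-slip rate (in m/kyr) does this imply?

0.856 m/kyr

dip-slip = throw / sin(dip) = 228 / sin(49°) = 302.1 m
net slip = dip-slip / sin(rake) = 302.1 / sin(29.3°) = 617.3 m
rate = 617.3 m / 721 ka = 0.000856 m/yr = 0.856 m/kyr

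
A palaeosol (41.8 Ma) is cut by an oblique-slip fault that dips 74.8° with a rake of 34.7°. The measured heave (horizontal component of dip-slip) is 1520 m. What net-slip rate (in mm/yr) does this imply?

0.244 mm/yr

dip-slip = heave / cos(dip) = 1520 / cos(74.8°) = 5797 m
net slip = dip-slip / sin(rake) = 5797 / sin(34.7°) = 10180 m
rate = 10180 m / 41.8 Ma = 0.000244 m/yr = 0.244 mm/yr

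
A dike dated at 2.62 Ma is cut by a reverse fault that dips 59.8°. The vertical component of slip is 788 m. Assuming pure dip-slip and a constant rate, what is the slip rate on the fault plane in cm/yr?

0.0348 cm/yr

dip-slip = throw / sin(dip) = 788 m / sin(59.8°) = 911.7 m
rate = 911.7 m / 2.62 Ma = 0.000348 m/yr = 0.0348 cm/yr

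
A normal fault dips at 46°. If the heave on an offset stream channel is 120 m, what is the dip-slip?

173 m

dip-slip = heave / cos(dip) = 120 / cos(46°) = 173 m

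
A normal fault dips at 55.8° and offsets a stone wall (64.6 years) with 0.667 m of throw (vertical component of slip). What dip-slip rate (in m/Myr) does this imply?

dip-slip = throw / sin(dip) = 0.667 m / sin(55.8°) = 0.8065 m
rate = 0.8065 m / 64.6 years = 0.0125 m/yr = 12500 m/Myr

12500 m/Myr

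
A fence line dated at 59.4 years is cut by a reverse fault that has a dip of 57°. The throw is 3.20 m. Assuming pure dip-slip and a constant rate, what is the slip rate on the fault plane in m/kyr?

64.2 m/kyr

dip-slip = throw / sin(dip) = 3.20 m / sin(57°) = 3.816 m
rate = 3.816 m / 59.4 years = 0.0642 m/yr = 64.2 m/kyr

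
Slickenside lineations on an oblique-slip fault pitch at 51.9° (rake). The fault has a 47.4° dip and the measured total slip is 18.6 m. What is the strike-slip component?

11.5 m

strike-slip = net slip × cos(rake) = 18.6 m × cos(51.9°) = 11.5 m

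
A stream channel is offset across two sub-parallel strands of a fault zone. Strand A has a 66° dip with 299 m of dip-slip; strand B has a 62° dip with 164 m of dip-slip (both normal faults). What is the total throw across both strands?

418 m

throw_A = 299 × sin(66°) = 273.2 m
throw_B = 164 × sin(62°) = 144.8 m
total = 273.2 + 144.8 = 418 m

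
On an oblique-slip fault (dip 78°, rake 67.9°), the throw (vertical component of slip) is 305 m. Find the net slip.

337 m

dip-slip = throw / sin(dip) = 305 / sin(78°) = 311.8 m
net slip = dip-slip / sin(rake) = 311.8 / sin(67.9°) = 337 m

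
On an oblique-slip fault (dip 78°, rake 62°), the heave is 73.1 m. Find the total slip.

dip-slip = heave / cos(dip) = 73.1 / cos(78°) = 351.6 m
net slip = dip-slip / sin(rake) = 351.6 / sin(62°) = 398 m

398 m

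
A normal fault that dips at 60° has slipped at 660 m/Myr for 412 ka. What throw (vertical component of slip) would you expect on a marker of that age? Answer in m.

235 m

dip-slip = rate × time = 660 m/Myr × 412 ka = 271.9 m
throw = dip-slip × sin(dip) = 271.9 × sin(60°) = 235 m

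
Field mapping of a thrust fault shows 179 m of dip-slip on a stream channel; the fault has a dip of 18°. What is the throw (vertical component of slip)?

throw = dip-slip × sin(dip) = 179 m × sin(18°) = 55.3 m

55.3 m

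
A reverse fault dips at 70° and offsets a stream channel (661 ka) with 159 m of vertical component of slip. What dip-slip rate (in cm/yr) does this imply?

0.0256 cm/yr

dip-slip = throw / sin(dip) = 159 m / sin(70°) = 169.2 m
rate = 169.2 m / 661 ka = 0.000256 m/yr = 0.0256 cm/yr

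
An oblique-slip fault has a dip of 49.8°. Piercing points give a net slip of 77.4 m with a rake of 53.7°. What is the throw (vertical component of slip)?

47.6 m

dip-slip = net slip × sin(rake) = 77.4 m × sin(53.7°) = 62.38 m
throw = dip-slip × sin(dip) = 62.38 × sin(49.8°) = 47.6 m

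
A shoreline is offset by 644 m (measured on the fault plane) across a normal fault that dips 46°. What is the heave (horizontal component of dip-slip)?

heave = dip-slip × cos(dip) = 644 m × cos(46°) = 447 m

447 m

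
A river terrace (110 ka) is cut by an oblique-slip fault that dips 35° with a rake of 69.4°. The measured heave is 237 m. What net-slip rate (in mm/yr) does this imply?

dip-slip = heave / cos(dip) = 237 / cos(35°) = 289.3 m
net slip = dip-slip / sin(rake) = 289.3 / sin(69.4°) = 309.1 m
rate = 309.1 m / 110 ka = 0.00281 m/yr = 2.81 mm/yr

2.81 mm/yr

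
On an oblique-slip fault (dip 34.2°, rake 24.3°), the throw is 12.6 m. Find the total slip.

dip-slip = throw / sin(dip) = 12.6 / sin(34.2°) = 22.42 m
net slip = dip-slip / sin(rake) = 22.42 / sin(24.3°) = 54.5 m

54.5 m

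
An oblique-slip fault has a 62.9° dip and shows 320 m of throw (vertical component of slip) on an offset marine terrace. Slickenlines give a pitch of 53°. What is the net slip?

dip-slip = throw / sin(dip) = 320 / sin(62.9°) = 359.5 m
net slip = dip-slip / sin(rake) = 359.5 / sin(53°) = 450 m

450 m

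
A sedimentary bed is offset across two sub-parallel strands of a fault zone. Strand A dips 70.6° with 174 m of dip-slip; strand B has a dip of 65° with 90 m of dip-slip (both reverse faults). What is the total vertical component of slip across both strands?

246 m

throw_A = 174 × sin(70.6°) = 164.1 m
throw_B = 90 × sin(65°) = 81.57 m
total = 164.1 + 81.57 = 246 m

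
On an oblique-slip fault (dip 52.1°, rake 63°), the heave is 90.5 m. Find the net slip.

165 m

dip-slip = heave / cos(dip) = 90.5 / cos(52.1°) = 147.3 m
net slip = dip-slip / sin(rake) = 147.3 / sin(63°) = 165 m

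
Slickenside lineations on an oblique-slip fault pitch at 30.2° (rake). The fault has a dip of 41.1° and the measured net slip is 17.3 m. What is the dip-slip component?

8.70 m

dip-slip = net slip × sin(rake) = 17.3 m × sin(30.2°) = 8.70 m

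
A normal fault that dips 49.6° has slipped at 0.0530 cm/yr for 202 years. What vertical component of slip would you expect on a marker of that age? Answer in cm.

dip-slip = rate × time = 0.0530 cm/yr × 202 years = 0.1071 m
throw = dip-slip × sin(dip) = 0.1071 × sin(49.6°) = 0.0815 m = 8.15 cm

8.15 cm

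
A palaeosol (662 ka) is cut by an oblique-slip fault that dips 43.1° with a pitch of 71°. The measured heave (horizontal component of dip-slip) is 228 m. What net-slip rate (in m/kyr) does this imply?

dip-slip = heave / cos(dip) = 228 / cos(43.1°) = 312.3 m
net slip = dip-slip / sin(rake) = 312.3 / sin(71°) = 330.3 m
rate = 330.3 m / 662 ka = 0.000499 m/yr = 0.499 m/kyr

0.499 m/kyr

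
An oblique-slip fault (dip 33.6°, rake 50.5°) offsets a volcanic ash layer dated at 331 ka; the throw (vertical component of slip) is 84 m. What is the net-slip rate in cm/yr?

dip-slip = throw / sin(dip) = 84 / sin(33.6°) = 151.8 m
net slip = dip-slip / sin(rake) = 151.8 / sin(50.5°) = 196.7 m
rate = 196.7 m / 331 ka = 0.000594 m/yr = 0.0594 cm/yr

0.0594 cm/yr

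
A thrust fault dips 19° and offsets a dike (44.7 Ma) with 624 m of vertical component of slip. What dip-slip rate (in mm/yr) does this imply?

0.0429 mm/yr

dip-slip = throw / sin(dip) = 624 m / sin(19°) = 1917 m
rate = 1917 m / 44.7 Ma = 0.0000429 m/yr = 0.0429 mm/yr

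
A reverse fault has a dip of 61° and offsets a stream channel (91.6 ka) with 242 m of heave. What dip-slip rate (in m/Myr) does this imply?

dip-slip = heave / cos(dip) = 242 m / cos(61°) = 499.2 m
rate = 499.2 m / 91.6 ka = 0.00545 m/yr = 5450 m/Myr

5450 m/Myr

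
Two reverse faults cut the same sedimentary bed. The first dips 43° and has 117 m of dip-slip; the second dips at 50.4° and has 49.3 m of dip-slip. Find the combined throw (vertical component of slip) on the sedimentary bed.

throw_A = 117 × sin(43°) = 79.79 m
throw_B = 49.3 × sin(50.4°) = 37.99 m
total = 79.79 + 37.99 = 118 m

118 m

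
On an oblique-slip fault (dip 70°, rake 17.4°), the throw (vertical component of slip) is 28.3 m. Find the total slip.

101 m

dip-slip = throw / sin(dip) = 28.3 / sin(70°) = 30.12 m
net slip = dip-slip / sin(rake) = 30.12 / sin(17.4°) = 101 m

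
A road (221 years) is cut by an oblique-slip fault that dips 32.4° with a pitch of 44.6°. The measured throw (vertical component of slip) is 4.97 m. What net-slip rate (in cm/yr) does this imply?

5.98 cm/yr

dip-slip = throw / sin(dip) = 4.97 / sin(32.4°) = 9.275 m
net slip = dip-slip / sin(rake) = 9.275 / sin(44.6°) = 13.21 m
rate = 13.21 m / 221 years = 0.0598 m/yr = 5.98 cm/yr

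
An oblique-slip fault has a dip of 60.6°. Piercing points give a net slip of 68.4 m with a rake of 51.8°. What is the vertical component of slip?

46.8 m

dip-slip = net slip × sin(rake) = 68.4 m × sin(51.8°) = 53.75 m
throw = dip-slip × sin(dip) = 53.75 × sin(60.6°) = 46.8 m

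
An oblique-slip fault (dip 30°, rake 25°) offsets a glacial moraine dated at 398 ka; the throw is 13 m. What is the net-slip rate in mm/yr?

0.155 mm/yr

dip-slip = throw / sin(dip) = 13 / sin(30°) = 26 m
net slip = dip-slip / sin(rake) = 26 / sin(25°) = 61.52 m
rate = 61.52 m / 398 ka = 0.000155 m/yr = 0.155 mm/yr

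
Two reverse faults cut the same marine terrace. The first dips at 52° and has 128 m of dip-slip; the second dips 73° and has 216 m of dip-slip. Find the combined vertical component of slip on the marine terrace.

throw_A = 128 × sin(52°) = 100.9 m
throw_B = 216 × sin(73°) = 206.6 m
total = 100.9 + 206.6 = 307 m

307 m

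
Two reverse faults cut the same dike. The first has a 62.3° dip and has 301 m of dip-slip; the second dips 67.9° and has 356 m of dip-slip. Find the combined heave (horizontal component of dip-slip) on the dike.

heave_A = 301 × cos(62.3°) = 139.9 m
heave_B = 356 × cos(67.9°) = 133.9 m
total = 139.9 + 133.9 = 274 m

274 m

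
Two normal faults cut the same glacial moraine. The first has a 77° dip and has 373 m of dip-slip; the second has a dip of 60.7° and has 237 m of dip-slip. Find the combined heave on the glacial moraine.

heave_A = 373 × cos(77°) = 83.91 m
heave_B = 237 × cos(60.7°) = 116 m
total = 83.91 + 116 = 200 m

200 m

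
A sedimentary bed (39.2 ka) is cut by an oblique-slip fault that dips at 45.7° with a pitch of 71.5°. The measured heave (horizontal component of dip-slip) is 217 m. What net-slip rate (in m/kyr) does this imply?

8.36 m/kyr

dip-slip = heave / cos(dip) = 217 / cos(45.7°) = 310.7 m
net slip = dip-slip / sin(rake) = 310.7 / sin(71.5°) = 327.6 m
rate = 327.6 m / 39.2 ka = 0.00836 m/yr = 8.36 m/kyr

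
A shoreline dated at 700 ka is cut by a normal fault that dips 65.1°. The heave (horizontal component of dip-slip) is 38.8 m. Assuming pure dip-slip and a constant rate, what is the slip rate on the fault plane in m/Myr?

dip-slip = heave / cos(dip) = 38.8 m / cos(65.1°) = 92.15 m
rate = 92.15 m / 700 ka = 0.000132 m/yr = 132 m/Myr

132 m/Myr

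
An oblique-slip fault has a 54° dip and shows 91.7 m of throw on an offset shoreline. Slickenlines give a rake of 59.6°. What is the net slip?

dip-slip = throw / sin(dip) = 91.7 / sin(54°) = 113.3 m
net slip = dip-slip / sin(rake) = 113.3 / sin(59.6°) = 131 m

131 m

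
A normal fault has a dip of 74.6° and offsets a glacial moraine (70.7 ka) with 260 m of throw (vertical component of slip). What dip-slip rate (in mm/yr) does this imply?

dip-slip = throw / sin(dip) = 260 m / sin(74.6°) = 269.7 m
rate = 269.7 m / 70.7 ka = 0.00381 m/yr = 3.81 mm/yr

3.81 mm/yr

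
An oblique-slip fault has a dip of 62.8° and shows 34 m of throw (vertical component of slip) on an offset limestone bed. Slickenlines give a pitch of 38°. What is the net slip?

dip-slip = throw / sin(dip) = 34 / sin(62.8°) = 38.23 m
net slip = dip-slip / sin(rake) = 38.23 / sin(38°) = 62.1 m

62.1 m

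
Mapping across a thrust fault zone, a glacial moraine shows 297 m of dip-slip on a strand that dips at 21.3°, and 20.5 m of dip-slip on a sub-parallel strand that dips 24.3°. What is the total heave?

heave_A = 297 × cos(21.3°) = 276.7 m
heave_B = 20.5 × cos(24.3°) = 18.68 m
total = 276.7 + 18.68 = 295 m

295 m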